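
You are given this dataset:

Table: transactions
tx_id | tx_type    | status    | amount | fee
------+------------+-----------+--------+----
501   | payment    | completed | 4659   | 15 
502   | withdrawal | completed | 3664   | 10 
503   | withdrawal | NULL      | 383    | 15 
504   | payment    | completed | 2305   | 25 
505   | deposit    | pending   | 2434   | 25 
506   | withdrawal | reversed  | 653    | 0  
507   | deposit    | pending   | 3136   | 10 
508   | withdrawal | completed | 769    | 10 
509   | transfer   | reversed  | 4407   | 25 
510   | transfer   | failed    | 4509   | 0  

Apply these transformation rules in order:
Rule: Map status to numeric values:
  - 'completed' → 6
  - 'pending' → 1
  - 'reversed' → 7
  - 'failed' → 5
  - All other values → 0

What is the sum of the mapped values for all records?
45

Step 1: Apply mapping to each record
Step 2: Count by status:
  'completed': 4 records × 6 = 24
  'pending': 2 records × 1 = 2
  'reversed': 2 records × 7 = 14
  'failed': 1 records × 5 = 5
Step 3: Sum all mapped values = 45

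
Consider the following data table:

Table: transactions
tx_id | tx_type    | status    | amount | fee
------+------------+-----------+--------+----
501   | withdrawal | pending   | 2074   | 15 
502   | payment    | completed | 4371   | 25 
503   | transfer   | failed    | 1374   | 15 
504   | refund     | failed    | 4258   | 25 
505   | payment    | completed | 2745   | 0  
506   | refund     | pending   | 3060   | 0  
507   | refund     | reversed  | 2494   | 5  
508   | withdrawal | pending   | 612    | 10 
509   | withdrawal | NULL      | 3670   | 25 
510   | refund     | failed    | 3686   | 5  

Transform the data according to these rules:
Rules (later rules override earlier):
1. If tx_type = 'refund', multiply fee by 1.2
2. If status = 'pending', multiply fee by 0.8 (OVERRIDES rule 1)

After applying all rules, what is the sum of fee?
127.0

Step 1: Rule 2 takes priority for records with status = 'pending'
  - 3 records: 25 × 0.8 = 20.0
Step 2: Rule 1 applies to remaining records with tx_type = 'refund'
  - 3 records: 35 × 1.2 = 42.0
Step 3: Other records unchanged: 65
Step 4: Final sum = 20.0 + 42.0 + 65 = 127.0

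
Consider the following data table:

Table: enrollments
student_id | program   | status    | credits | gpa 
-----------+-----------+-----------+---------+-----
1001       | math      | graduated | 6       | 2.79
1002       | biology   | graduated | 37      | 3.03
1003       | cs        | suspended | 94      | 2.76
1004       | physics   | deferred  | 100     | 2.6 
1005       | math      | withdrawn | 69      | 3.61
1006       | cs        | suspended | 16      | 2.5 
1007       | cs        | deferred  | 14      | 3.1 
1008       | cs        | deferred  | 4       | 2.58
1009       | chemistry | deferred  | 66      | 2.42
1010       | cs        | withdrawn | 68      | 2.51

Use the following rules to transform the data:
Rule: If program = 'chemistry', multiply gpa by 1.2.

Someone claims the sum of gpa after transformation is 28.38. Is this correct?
Yes, the result is correct.

Step 1: Calculate the correct sum after transformation
Step 2: Apply multiplier 1.2 to records where program = 'chemistry'
Step 3: Correct result = 28.38
Step 4: Claimed result = 28.38
Step 5: 28.38 = 28.38 ✓
Conclusion: The claimed result is correct.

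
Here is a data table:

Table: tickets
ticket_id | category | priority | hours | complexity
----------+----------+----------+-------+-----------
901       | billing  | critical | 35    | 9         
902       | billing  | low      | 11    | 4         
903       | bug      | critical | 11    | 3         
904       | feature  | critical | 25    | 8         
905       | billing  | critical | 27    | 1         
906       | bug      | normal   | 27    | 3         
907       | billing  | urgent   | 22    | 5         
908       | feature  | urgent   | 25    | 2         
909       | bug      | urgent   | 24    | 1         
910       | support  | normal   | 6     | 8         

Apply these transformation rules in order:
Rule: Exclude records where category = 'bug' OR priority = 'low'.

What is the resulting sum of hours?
140

Step 1: Find records where category = 'bug' OR priority = 'low'
Step 2: 4 records match, summing to 73
Step 3: Original sum: 213
Step 4: Remaining sum = 213 - 73 = 140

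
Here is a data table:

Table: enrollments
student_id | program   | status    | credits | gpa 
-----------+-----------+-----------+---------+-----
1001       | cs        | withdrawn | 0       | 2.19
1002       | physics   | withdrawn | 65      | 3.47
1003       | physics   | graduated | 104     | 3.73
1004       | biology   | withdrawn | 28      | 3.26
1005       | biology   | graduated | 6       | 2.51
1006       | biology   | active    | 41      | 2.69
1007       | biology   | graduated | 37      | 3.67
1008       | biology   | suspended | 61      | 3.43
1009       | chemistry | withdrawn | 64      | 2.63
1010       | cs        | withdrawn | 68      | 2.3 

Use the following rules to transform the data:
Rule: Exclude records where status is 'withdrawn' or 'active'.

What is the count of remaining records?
4

Step 1: Count records to exclude
  - 5 (withdrawn) + 1 (active) = 6 records
Step 2: Total records: 10
Step 3: Remaining = 10 - 6 = 4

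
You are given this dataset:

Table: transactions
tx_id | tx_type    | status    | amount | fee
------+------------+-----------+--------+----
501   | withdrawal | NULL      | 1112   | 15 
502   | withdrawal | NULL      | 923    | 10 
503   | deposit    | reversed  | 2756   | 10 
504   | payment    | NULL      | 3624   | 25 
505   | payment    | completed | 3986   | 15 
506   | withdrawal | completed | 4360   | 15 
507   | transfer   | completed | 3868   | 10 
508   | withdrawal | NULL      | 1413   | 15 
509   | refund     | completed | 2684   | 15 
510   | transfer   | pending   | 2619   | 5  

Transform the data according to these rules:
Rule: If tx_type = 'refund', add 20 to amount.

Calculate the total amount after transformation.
27365

Step 1: Count records where tx_type = 'refund': 1
Step 2: Total bonus added: 1 × 20 = 20
Step 3: Original sum of amount: 27345
Step 4: Final sum = 27345 + 20 = 27365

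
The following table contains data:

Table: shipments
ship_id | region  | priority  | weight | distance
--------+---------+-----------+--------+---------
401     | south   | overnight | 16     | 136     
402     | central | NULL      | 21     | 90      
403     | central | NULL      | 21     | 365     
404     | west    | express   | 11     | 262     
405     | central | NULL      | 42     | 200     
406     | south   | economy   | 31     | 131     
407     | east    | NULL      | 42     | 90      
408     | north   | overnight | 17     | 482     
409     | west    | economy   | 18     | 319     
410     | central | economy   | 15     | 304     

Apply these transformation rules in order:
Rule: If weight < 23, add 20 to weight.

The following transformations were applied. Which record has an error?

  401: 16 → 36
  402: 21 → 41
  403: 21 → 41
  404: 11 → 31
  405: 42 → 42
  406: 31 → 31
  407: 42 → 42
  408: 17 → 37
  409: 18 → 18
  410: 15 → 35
Record 409 has an error. The correct transformed value should be 38, not 18.

Step 1: Check each record against the rule
Step 2: Record 409 has weight = 18
Step 3: Since 18 < 23, the bonus should have been applied
Step 4: Correct value = 38, but claimed value = 18
Conclusion: Record 409 has the error.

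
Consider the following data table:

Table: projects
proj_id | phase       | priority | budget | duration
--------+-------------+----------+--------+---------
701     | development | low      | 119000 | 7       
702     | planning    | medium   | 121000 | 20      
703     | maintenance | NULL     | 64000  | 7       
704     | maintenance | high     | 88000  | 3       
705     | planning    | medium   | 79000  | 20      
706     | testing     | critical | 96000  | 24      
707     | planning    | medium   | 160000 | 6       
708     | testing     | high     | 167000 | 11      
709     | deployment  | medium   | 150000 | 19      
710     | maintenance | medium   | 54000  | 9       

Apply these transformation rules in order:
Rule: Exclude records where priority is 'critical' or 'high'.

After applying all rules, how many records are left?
7

Step 1: Count records to exclude
  - 1 (critical) + 2 (high) = 3 records
Step 2: Total records: 10
Step 3: Remaining = 10 - 3 = 7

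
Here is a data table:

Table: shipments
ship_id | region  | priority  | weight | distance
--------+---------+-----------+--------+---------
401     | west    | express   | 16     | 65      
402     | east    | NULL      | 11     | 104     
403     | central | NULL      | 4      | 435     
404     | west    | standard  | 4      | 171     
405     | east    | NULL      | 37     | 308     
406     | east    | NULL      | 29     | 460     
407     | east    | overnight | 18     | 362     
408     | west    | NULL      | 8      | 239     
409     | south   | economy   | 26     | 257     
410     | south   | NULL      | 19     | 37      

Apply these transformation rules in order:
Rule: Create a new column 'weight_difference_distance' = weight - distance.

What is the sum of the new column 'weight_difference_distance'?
-2266

Step 1: For each record, compute weight - distance
Example calculations:
  16 - 65 = -49
  11 - 104 = -93
  4 - 435 = -431
  ...
Step 2: Sum all derived values
Step 3: Total = -2266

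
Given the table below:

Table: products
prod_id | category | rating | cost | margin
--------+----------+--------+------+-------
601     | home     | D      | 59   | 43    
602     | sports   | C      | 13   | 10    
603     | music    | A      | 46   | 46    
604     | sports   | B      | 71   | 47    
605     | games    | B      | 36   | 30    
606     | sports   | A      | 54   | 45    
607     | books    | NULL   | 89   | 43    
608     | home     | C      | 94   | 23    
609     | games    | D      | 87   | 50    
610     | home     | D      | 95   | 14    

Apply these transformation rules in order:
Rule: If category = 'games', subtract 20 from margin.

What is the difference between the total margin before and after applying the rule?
40

Step 1: Original sum of margin = 351
Step 2: 2 records have category = 'games'
Step 3: Each affected record changes by -20
Step 4: Total change = 2 × -20 = -40
Step 5: New sum = 351 + -40 = 311
Step 6: Difference = |311 - 351| = 40
        (Sum decreased by 40)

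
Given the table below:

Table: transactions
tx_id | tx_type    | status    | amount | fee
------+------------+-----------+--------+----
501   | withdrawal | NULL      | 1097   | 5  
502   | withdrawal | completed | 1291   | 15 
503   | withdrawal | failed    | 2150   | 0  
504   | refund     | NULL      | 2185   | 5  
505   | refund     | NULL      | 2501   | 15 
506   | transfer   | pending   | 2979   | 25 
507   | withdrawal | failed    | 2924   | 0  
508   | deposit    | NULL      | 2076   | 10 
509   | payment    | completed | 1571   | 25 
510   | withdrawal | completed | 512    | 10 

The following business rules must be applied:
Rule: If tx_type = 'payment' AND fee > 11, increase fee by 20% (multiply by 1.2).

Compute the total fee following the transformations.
115.0

Step 1: Find records where tx_type = 'payment' AND fee > 11
Step 2: 1 records match, summing to 25
Step 3: After multiplier: 25 × 1.2 = 30.0
Step 4: Unaffected records sum: 85
Step 5: Final sum = 30.0 + 85 = 115.0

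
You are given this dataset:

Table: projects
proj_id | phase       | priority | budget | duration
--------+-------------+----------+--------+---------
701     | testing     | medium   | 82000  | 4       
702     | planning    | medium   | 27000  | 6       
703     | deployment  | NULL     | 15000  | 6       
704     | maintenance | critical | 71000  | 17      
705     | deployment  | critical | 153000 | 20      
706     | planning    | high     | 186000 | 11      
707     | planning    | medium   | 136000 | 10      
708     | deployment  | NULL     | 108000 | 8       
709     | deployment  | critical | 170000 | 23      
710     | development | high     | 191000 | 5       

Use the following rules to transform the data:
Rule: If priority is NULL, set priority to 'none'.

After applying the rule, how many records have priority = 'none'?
2

Step 1: Count records where priority IS NULL
Step 2: Found 2 records with NULL priority
Step 3: These records will have priority set to 'none'
Step 4: Records already having priority = 'none': 0
Step 5: Answer: 2 + 0 = 2 records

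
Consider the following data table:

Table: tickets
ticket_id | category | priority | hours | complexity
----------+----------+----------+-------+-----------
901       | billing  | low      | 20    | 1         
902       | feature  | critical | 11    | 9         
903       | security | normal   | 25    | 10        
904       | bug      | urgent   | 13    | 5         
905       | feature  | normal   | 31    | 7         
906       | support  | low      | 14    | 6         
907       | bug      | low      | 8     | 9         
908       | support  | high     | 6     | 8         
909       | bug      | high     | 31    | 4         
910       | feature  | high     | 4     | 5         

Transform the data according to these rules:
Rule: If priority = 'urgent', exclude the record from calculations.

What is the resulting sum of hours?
150

Step 1: Identify records where priority = 'urgent'
Step 2: The excluded records sum to 13
Step 3: Original total hours = 163
Step 4: Remaining total = 163 - 13 = 150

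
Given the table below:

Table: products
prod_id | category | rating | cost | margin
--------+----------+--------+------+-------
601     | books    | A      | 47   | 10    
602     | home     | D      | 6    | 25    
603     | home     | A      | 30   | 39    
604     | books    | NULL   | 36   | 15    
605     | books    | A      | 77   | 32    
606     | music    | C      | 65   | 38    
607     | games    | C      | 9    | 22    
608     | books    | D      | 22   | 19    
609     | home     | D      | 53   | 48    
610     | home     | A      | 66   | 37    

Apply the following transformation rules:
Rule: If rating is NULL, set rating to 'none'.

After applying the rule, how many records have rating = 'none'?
1

Step 1: Count records where rating IS NULL
Step 2: Found 1 records with NULL rating
Step 3: These records will have rating set to 'none'
Step 4: Records already having rating = 'none': 0
Step 5: Answer: 1 + 0 = 1 records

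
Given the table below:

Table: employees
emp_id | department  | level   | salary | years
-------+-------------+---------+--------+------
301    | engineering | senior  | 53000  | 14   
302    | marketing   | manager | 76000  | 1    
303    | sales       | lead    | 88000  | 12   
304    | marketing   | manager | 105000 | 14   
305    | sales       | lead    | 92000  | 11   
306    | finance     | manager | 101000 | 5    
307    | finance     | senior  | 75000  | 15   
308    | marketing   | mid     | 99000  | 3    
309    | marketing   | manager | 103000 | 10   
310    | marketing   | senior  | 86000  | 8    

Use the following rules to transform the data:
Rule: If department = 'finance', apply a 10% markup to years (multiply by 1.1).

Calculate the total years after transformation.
95.0

Step 1: Records with department = 'finance' have total years = 20
Step 2: Apply multiplier: 20 × 1.1 = 22.0
Step 3: Other records total: 73
Step 4: Final sum = 22.0 + 73 = 95.0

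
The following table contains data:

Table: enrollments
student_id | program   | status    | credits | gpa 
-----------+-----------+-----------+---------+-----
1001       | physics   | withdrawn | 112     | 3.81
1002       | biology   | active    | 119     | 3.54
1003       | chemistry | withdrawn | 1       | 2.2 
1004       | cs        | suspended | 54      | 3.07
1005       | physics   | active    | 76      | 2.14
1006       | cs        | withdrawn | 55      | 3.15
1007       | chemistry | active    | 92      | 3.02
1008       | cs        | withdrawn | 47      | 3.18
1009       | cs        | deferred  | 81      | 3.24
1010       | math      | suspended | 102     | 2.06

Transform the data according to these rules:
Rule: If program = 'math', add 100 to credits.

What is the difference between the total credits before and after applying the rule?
100

Step 1: Original sum of credits = 739
Step 2: 1 records have program = 'math'
Step 3: Each affected record changes by 100
Step 4: Total change = 1 × 100 = 100
Step 5: New sum = 739 + 100 = 839
Step 6: Difference = |839 - 739| = 100
        (Sum increased by 100)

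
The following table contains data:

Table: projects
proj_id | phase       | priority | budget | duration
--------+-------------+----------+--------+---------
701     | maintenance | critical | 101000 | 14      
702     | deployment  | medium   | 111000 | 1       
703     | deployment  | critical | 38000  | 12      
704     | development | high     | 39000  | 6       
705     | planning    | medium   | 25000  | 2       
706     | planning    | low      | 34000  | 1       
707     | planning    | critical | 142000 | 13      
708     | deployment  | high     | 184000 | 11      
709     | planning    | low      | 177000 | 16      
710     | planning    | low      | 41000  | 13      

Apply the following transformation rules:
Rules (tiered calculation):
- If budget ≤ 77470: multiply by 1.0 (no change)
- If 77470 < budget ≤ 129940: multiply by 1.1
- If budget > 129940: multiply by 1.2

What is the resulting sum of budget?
1013800.0

Step 1: Tier 1 (budget ≤ 77470): 5 records, sum = 177000 × 1.0 = 177000.0
Step 2: Tier 2 (77470 < budget ≤ 129940): 2 records, sum = 212000 × 1.1 = 233200.0
Step 3: Tier 3 (budget > 129940): 3 records, sum = 503000 × 1.2 = 603600.0
Step 4: Final sum = 177000.0 + 233200.0 + 603600.0 = 1013800.0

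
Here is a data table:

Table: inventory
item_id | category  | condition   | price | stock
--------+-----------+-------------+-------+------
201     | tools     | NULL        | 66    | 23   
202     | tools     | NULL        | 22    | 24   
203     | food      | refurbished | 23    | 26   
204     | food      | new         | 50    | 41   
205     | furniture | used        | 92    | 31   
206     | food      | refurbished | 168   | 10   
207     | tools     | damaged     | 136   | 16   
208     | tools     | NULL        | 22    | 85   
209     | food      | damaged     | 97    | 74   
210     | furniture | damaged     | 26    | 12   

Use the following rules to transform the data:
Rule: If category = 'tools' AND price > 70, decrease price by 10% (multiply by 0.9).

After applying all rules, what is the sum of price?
688.4

Step 1: Find records where category = 'tools' AND price > 70
Step 2: 1 records match, summing to 136
Step 3: After multiplier: 136 × 0.9 = 122.4
Step 4: Unaffected records sum: 566
Step 5: Final sum = 122.4 + 566 = 688.4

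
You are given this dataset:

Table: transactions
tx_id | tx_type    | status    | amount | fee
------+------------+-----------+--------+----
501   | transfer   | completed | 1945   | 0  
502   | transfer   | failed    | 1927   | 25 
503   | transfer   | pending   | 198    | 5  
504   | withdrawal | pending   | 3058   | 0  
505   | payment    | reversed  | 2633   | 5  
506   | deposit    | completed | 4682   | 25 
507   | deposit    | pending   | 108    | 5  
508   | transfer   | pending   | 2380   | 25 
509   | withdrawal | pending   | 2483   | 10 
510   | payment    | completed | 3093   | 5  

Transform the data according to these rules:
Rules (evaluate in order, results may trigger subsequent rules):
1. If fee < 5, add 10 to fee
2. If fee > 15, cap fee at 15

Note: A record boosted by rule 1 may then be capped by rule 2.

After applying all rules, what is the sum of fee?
95

Step 1: Apply rule 1 to records with fee < 5
  - 2 records get bonus of 10
  - Of these, 0 records then exceed 15 and get capped
Step 2: Apply rule 2 to records with fee > 15
  - 3 records (original) are capped
Step 3: Calculate final sum = 95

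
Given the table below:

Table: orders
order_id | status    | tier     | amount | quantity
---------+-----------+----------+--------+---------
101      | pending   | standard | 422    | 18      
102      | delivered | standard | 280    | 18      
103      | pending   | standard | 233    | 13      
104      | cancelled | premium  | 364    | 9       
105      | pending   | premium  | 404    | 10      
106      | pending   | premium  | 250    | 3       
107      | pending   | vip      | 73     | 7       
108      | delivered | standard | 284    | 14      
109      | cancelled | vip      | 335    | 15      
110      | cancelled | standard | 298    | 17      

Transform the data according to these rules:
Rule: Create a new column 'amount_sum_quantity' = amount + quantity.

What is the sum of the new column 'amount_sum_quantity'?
3067

Step 1: For each record, compute amount + quantity
Example calculations:
  422 + 18 = 440
  280 + 18 = 298
  233 + 13 = 246
  ...
Step 2: Sum all derived values
Step 3: Total = 3067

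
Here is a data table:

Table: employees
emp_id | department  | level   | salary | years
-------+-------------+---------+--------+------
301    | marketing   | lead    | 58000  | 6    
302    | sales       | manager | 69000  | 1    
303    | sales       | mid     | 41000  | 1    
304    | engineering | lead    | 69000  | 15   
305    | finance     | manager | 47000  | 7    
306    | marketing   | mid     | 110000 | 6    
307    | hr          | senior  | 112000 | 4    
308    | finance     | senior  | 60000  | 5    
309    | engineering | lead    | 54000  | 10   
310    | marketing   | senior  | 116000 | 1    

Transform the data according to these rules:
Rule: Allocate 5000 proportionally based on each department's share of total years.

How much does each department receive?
engineering: 2232.14, finance: 1071.43, hr: 357.14, marketing: 1160.71, sales: 178.57

Step 1: Calculate total years = 56
Step 2: Calculate each department's proportion:
  engineering: 25/56 = 44.64% → 2232.14
  finance: 12/56 = 21.43% → 1071.43
  hr: 4/56 = 7.14% → 357.14
  marketing: 13/56 = 23.21% → 1160.71
  sales: 2/56 = 3.57% → 178.57
Step 3: Verify: sum of allocations ≈ 5000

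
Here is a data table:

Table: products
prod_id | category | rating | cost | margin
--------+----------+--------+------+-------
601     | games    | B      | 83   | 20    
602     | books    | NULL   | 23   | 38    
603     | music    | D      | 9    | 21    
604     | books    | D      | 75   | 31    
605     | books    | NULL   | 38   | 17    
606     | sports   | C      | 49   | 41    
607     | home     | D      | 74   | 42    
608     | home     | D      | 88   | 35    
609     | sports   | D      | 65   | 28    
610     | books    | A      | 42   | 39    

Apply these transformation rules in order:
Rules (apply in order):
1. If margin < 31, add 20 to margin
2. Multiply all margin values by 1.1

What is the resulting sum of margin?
431.2

Step 1: Apply Rule 1 - Add 20 to records with margin < 31
  - 4 records affected: 86 + (4 × 20) = 166
  - Unaffected records: 226
  - Sum after Rule 1: 392
Step 2: Apply Rule 2 - Multiply all by 1.1
  - 392 × 1.1 = 431.2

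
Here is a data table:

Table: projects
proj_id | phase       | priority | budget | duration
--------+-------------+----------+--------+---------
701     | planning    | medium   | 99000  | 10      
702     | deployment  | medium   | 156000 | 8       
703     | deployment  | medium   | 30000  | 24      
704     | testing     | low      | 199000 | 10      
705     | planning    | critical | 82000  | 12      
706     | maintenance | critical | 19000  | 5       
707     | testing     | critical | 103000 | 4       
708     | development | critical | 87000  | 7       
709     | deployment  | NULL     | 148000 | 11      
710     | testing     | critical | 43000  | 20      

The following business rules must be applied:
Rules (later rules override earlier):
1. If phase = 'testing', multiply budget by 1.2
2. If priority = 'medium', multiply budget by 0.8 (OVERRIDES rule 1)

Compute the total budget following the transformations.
978000.0

Step 1: Rule 2 takes priority for records with priority = 'medium'
  - 3 records: 285000 × 0.8 = 228000.0
Step 2: Rule 1 applies to remaining records with phase = 'testing'
  - 3 records: 345000 × 1.2 = 414000.0
Step 3: Other records unchanged: 336000
Step 4: Final sum = 228000.0 + 414000.0 + 336000 = 978000.0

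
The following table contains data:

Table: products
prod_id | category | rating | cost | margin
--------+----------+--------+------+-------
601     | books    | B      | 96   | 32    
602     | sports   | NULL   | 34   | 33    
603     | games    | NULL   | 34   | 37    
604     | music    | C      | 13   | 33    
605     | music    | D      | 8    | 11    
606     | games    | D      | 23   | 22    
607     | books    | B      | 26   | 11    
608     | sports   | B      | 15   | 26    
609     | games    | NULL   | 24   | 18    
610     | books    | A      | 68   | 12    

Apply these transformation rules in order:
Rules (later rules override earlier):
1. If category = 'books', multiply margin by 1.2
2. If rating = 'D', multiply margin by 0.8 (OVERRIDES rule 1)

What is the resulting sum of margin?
239.4

Step 1: Rule 2 takes priority for records with rating = 'D'
  - 2 records: 33 × 0.8 = 26.4
Step 2: Rule 1 applies to remaining records with category = 'books'
  - 3 records: 55 × 1.2 = 66.0
Step 3: Other records unchanged: 147
Step 4: Final sum = 26.4 + 66.0 + 147 = 239.4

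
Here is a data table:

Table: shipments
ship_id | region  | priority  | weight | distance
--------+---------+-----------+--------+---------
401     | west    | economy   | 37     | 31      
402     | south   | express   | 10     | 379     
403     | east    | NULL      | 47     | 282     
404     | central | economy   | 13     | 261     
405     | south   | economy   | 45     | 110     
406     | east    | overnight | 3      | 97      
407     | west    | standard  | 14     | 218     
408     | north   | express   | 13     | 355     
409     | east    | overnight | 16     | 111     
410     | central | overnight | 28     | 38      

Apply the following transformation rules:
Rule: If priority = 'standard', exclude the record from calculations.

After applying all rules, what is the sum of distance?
1664

Step 1: Identify records where priority = 'standard'
Step 2: The excluded records sum to 218
Step 3: Original total distance = 1882
Step 4: Remaining total = 1882 - 218 = 1664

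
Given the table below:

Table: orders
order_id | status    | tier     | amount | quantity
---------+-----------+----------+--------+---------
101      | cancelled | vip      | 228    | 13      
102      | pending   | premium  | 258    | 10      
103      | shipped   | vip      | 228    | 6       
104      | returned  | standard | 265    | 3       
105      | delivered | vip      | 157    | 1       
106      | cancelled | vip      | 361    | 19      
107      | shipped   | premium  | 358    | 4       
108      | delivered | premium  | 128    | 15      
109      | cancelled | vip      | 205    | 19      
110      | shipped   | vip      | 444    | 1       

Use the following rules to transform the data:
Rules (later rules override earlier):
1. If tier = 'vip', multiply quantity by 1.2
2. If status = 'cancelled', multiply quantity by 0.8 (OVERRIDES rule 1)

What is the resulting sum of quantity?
82.4

Step 1: Rule 2 takes priority for records with status = 'cancelled'
  - 3 records: 51 × 0.8 = 40.8
Step 2: Rule 1 applies to remaining records with tier = 'vip'
  - 3 records: 8 × 1.2 = 9.6
Step 3: Other records unchanged: 32
Step 4: Final sum = 40.8 + 9.6 + 32 = 82.4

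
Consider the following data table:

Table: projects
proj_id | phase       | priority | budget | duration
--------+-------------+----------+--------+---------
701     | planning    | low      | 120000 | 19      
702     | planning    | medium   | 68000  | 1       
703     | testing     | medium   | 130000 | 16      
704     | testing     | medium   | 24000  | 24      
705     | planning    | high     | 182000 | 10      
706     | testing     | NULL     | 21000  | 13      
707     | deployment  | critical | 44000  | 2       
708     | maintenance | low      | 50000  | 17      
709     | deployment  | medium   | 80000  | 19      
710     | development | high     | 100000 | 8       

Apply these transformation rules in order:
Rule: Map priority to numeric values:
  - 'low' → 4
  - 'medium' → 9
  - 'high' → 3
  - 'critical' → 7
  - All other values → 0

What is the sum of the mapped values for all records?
57

Step 1: Apply mapping to each record
Step 2: Count by status:
  'low': 2 records × 4 = 8
  'medium': 4 records × 9 = 36
  'high': 2 records × 3 = 6
  'critical': 1 records × 7 = 7
Step 3: Sum all mapped values = 57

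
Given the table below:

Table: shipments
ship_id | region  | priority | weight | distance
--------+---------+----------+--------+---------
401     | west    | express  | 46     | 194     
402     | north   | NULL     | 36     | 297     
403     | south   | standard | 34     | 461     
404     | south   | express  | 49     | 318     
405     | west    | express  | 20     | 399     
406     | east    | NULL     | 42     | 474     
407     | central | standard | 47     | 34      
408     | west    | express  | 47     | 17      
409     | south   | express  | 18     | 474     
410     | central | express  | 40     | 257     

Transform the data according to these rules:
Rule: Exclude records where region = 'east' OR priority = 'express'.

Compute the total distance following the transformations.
792

Step 1: Find records where region = 'east' OR priority = 'express'
Step 2: 7 records match, summing to 2133
Step 3: Original sum: 2925
Step 4: Remaining sum = 2925 - 2133 = 792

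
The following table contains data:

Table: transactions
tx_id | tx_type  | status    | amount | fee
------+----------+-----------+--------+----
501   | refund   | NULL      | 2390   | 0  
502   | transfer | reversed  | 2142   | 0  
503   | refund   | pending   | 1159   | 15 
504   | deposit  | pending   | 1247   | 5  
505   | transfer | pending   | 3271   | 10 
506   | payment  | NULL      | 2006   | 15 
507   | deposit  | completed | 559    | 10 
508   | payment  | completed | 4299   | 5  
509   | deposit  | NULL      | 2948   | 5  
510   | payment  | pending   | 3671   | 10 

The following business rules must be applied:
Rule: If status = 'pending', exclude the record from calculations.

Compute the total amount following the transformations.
14344

Step 1: Identify records where status = 'pending'
Step 2: The excluded records sum to 9348
Step 3: Original total amount = 23692
Step 4: Remaining total = 23692 - 9348 = 14344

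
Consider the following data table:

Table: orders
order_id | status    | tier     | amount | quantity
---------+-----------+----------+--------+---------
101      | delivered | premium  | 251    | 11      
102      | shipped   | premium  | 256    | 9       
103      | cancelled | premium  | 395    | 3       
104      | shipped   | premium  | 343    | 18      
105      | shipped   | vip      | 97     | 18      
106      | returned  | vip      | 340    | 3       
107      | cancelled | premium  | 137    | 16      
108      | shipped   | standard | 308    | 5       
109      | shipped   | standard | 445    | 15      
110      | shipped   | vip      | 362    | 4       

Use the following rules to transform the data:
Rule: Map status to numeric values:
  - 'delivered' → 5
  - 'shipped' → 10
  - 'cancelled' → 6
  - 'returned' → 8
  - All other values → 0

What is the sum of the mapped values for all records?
85

Step 1: Apply mapping to each record
Step 2: Count by status:
  'delivered': 1 records × 5 = 5
  'shipped': 6 records × 10 = 60
  'cancelled': 2 records × 6 = 12
  'returned': 1 records × 8 = 8
Step 3: Sum all mapped values = 85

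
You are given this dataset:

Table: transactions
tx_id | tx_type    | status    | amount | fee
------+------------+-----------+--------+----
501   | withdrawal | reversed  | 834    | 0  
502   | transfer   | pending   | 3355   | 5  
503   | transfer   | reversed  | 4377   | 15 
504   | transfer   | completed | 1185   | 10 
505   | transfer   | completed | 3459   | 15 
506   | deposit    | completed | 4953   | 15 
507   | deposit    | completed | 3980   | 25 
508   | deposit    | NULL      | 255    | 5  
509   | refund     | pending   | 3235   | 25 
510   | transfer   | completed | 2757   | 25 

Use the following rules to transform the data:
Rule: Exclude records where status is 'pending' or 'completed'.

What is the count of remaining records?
3

Step 1: Count records to exclude
  - 2 (pending) + 5 (completed) = 7 records
Step 2: Total records: 10
Step 3: Remaining = 10 - 7 = 3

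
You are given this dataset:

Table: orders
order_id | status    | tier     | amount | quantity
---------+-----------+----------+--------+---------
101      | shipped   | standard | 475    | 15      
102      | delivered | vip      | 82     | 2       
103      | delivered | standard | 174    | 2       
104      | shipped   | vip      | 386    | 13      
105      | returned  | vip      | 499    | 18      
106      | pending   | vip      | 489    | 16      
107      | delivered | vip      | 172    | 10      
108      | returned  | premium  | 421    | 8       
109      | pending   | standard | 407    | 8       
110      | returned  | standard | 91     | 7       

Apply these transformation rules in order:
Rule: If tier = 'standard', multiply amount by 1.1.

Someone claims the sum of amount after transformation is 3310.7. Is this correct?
Yes, the result is correct.

Step 1: Calculate the correct sum after transformation
Step 2: Apply multiplier 1.1 to records where tier = 'standard'
Step 3: Correct result = 3310.7
Step 4: Claimed result = 3310.7
Step 5: 3310.7 = 3310.7 ✓
Conclusion: The claimed result is correct.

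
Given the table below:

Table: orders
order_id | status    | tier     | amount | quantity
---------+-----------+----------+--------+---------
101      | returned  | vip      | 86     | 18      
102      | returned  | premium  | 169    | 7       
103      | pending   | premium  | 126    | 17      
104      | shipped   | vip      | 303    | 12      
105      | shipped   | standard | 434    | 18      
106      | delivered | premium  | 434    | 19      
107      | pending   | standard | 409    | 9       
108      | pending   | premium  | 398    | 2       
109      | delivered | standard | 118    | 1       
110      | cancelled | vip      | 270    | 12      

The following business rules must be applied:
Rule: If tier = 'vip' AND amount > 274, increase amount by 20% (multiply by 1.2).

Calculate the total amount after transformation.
2807.6

Step 1: Find records where tier = 'vip' AND amount > 274
Step 2: 1 records match, summing to 303
Step 3: After multiplier: 303 × 1.2 = 363.6
Step 4: Unaffected records sum: 2444
Step 5: Final sum = 363.6 + 2444 = 2807.6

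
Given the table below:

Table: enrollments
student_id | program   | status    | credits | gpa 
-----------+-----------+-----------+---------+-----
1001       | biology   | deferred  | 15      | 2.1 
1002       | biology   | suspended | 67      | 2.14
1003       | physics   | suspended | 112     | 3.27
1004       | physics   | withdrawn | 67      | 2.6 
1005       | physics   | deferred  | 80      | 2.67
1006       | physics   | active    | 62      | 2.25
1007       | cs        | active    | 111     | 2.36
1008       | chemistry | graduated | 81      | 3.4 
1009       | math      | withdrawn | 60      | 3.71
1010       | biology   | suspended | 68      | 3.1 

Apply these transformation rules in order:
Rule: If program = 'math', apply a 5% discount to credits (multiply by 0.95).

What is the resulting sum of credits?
720.0

Step 1: Records with program = 'math' have total credits = 60
Step 2: Apply multiplier: 60 × 0.95 = 57.0
Step 3: Other records total: 663
Step 4: Final sum = 57.0 + 663 = 720.0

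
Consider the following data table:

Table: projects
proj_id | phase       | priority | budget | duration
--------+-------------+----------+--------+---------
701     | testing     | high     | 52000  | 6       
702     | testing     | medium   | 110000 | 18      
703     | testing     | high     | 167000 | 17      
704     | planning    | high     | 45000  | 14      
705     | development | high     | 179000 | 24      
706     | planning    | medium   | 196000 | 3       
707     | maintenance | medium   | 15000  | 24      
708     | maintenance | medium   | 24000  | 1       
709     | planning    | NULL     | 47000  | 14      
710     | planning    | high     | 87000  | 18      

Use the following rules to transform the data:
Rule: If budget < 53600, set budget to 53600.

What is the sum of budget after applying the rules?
1007000

Step 1: 5 records have budget < 53600
Step 2: These records originally summed to 183000
Step 3: After setting to minimum: 5 × 53600 = 268000
Step 4: Unaffected records sum: 739000
Step 5: Final sum = 268000 + 739000 = 1007000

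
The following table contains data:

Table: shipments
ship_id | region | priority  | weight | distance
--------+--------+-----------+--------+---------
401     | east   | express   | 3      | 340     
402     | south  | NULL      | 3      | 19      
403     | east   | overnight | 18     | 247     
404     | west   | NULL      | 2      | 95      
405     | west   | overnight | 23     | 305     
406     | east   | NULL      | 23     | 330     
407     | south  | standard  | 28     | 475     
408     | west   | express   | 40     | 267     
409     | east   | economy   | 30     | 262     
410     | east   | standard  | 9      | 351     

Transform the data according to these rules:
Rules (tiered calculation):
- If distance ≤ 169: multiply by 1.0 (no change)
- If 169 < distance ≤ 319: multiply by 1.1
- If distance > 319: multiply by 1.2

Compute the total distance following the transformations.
3098.3

Step 1: Tier 1 (distance ≤ 169): 2 records, sum = 114 × 1.0 = 114.0
Step 2: Tier 2 (169 < distance ≤ 319): 4 records, sum = 1081 × 1.1 = 1189.1
Step 3: Tier 3 (distance > 319): 4 records, sum = 1496 × 1.2 = 1795.2
Step 4: Final sum = 114.0 + 1189.1 + 1795.2 = 3098.3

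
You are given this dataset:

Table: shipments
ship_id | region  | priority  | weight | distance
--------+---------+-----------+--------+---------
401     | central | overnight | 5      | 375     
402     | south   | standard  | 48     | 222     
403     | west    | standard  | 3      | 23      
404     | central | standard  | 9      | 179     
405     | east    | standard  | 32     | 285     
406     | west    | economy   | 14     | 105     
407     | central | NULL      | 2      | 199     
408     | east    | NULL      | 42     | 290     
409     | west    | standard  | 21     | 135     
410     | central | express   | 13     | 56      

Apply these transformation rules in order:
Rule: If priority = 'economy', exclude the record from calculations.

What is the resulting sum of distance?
1764

Step 1: Identify records where priority = 'economy'
Step 2: The excluded records sum to 105
Step 3: Original total distance = 1869
Step 4: Remaining total = 1869 - 105 = 1764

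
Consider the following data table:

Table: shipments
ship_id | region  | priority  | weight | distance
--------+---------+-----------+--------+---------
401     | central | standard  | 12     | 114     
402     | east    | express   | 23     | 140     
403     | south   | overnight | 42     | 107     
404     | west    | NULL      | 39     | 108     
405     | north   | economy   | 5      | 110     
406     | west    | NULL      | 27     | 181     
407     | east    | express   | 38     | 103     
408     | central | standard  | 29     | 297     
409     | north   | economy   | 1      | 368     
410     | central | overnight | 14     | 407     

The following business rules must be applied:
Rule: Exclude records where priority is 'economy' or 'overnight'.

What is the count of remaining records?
6

Step 1: Count records to exclude
  - 2 (economy) + 2 (overnight) = 4 records
Step 2: Total records: 10
Step 3: Remaining = 10 - 4 = 6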